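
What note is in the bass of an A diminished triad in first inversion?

C

A diminished is A–C–Eb. First inversion places the third in the bass: C.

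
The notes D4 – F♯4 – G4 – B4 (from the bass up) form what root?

The distinct letter names are D, F#, G, B. Arranged as a stack of thirds they read G–B–D–F#, so G is the root (a G major seventh chord).

G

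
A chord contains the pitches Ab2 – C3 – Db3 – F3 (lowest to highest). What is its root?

Db

Reordering Ab, C, Db, F into stacked thirds gives Db–F–Ab–C; the bottom of that stack, Db, is the root.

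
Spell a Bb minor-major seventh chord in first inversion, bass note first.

Db, F, A, Bb

The chord tones are Bb–Db–F–A. With the third (Db) lowest for first inversion: Db, F, A, Bb.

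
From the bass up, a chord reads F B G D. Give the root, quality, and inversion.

G dominant seventh, third inversion

The distinct note names are F, B, G, D. Stacked in thirds they read G–B–D–F, which is a dominant seventh chord on G.
F is the seventh of G dominant seventh; seventh in the bass means third inversion (figured bass 4/2).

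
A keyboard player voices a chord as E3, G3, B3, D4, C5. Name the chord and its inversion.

C major ninth, first inversion

The pitch classes E, G, B, D, C arrange in thirds as C–E–G–B–D: a C major ninth chord.
With the third (E) in the bass, the chord is in first inversion.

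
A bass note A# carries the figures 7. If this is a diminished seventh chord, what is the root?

The figures 7 mean the root of the chord is in the bass. If A# is the root of a diminished seventh chord, the root is A# (chord tones A#–C#–E–G).

A#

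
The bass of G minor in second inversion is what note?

G minor is G–Bb–D. Second inversion places the fifth in the bass: D.

D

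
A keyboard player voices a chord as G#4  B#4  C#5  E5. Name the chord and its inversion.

The pitch classes G#, B#, C#, E arrange in thirds as C#–E–G#–B#: a C# minor-major seventh chord.
G# is the fifth of C# minor-major seventh; fifth in the bass means second inversion (figured bass 4/3).

C# minor-major seventh, second inversion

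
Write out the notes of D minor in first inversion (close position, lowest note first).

F, A, D

Spelling D minor: D–F–A. In first inversion the third is bass, giving F, A, D from the bottom.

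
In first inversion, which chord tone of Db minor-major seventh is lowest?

Db minor-major seventh is Db–Fb–Ab–C. First inversion places the third in the bass: Fb.

Fb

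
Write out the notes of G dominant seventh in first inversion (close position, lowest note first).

The chord tones are G–B–D–F. With the third (B) lowest for first inversion: B, D, F, G.

B, D, F, G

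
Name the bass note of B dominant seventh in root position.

B

In root position the root is lowest. For B dominant seventh (B–D#–F#–A) that is B.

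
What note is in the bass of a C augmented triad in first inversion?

C augmented is C–E–G#. First inversion places the third in the bass: E.

E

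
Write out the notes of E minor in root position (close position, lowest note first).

E, G, B

E minor is E–G–B. Root position puts the root (E) in the bass, with the remaining tones above: E, G, B.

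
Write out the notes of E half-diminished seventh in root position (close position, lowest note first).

E, G, Bb, D

Spelling E half-diminished seventh: E–G–Bb–D. In root position the root is bass, giving E, G, Bb, D from the bottom.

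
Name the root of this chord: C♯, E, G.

C#

Reordering C#, E, G into stacked thirds gives C#–E–G; the bottom of that stack, C#, is the root.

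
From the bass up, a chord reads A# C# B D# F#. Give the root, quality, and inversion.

B major ninth, third inversion

Reducing to letter names: A#, C#, B, D#, F#. These stack in thirds as B–D#–F#–A#–C# — a B major ninth chord.
With the seventh (A#) in the bass, the chord is in third inversion.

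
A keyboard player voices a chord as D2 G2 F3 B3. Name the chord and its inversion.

G dominant seventh, second inversion

The pitch classes D, G, F, B arrange in thirds as G–B–D–F: a G dominant seventh chord.
The lowest note is D, the fifth of the chord, so this is second inversion (figured bass 4/3).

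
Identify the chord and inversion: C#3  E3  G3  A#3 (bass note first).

A# diminished seventh, first inversion

The distinct note names are C#, E, G, A#. Stacked in thirds they read A#–C#–E–G, which is a diminished seventh chord on A#.
With the third (C#) in the bass, the chord is in first inversion (figured bass 6/5).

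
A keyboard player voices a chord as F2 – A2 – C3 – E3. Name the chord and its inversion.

The distinct note names are F, A, C, E. Stacked in thirds they read F–A–C–E, which is a major seventh chord on F.
F is the root of F major seventh; root in the bass means root position (figured bass 7).

F major seventh, root position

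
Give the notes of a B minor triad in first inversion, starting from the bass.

D, F#, B

Spelling B minor: B–D–F#. In first inversion the third is bass, giving D, F#, B from the bottom.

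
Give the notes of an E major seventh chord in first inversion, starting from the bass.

Spelling E major seventh: E–G#–B–D#. In first inversion the third is bass, giving G#, B, D#, E from the bottom.

G#, B, D#, E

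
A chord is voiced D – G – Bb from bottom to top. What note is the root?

G

Reordering D, G, Bb into stacked thirds gives G–Bb–D; the bottom of that stack, G, is the root.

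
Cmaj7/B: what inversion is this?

Cmaj7/B means C major seventh with B in the bass. B is the seventh of C major seventh (C–E–G–B), so this is third inversion.

third inversion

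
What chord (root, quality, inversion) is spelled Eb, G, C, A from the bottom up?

A half-diminished seventh, second inversion

The distinct note names are Eb, G, C, A. Stacked in thirds they read A–C–Eb–G, which is a half-diminished seventh chord on A.
The lowest note is Eb, the fifth of the chord, so this is second inversion (figured bass 4/3).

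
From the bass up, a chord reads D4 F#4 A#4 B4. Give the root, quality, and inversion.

B minor-major seventh, first inversion

The distinct note names are D, F#, A#, B. Stacked in thirds they read B–D–F#–A#, which is a minor-major seventh chord on B.
With the third (D) in the bass, the chord is in first inversion (figured bass 6/5).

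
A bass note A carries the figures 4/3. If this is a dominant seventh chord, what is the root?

D

The figures 4/3 mean the fifth of the chord is in the bass. If A is the fifth of a dominant seventh chord, the root is D (chord tones D–F#–A–C).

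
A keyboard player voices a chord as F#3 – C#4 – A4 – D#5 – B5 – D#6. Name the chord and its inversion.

The distinct note names are F#, C#, A, D#, B. Stacked in thirds they read B–D#–F#–A–C#, which is a dominant ninth chord on B.
F# is the fifth of B dominant ninth; fifth in the bass means second inversion.

B dominant ninth, second inversion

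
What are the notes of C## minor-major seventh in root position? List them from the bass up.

C## minor-major seventh is C##–E#–G##–B##. Root position puts the root (C##) in the bass, with the remaining tones above: C##, E#, G##, B##.

C##, E#, G##, B##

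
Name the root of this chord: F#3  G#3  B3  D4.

The distinct letter names are F#, G#, B, D. Arranged as a stack of thirds they read G#–B–D–F#, so G# is the root (a G# half-diminished seventh chord).

G#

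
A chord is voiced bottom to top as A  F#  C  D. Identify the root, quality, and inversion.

D dominant seventh, second inversion

The distinct note names are A, F#, C, D. Stacked in thirds they read D–F#–A–C, which is a dominant seventh chord on D.
The lowest note is A, the fifth of the chord, so this is second inversion (figured bass 4/3).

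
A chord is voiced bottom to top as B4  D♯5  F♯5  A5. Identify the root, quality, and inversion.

B dominant seventh, root position

The pitch classes B, D#, F#, A arrange in thirds as B–D#–F#–A: a B dominant seventh chord.
With the root (B) in the bass, the chord is in root position (figured bass 7).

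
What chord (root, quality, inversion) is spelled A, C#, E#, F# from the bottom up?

F# minor-major seventh, first inversion

The pitch classes A, C#, E#, F# arrange in thirds as F#–A–C#–E#: an F# minor-major seventh chord.
With the third (A) in the bass, the chord is in first inversion (figured bass 6/5).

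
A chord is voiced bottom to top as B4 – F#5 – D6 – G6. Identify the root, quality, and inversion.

Reducing to letter names: B, F#, D, G. These stack in thirds as G–B–D–F# — a G major seventh chord.
With the third (B) in the bass, the chord is in first inversion (figured bass 6/5).

G major seventh, first inversion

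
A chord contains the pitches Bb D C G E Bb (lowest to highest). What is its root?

Bb, D, C, G, E are the tones of a C dominant ninth chord (C–E–G–Bb–D), making C the root.

C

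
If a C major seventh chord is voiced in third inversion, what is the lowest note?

B

In third inversion the seventh is lowest. For C major seventh (C–E–G–B) that is B.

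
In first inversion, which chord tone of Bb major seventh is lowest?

Bb major seventh is Bb–D–F–A. First inversion places the third in the bass: D.

D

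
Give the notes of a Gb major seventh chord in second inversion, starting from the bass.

The chord tones are Gb–Bb–Db–F. With the fifth (Db) lowest for second inversion: Db, F, Gb, Bb.

Db, F, Gb, Bb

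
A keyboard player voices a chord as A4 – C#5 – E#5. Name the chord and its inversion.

The distinct note names are A, C#, E#. Stacked in thirds they read A–C#–E#, which is an augmented triad on A.
A is the root of A augmented; root in the bass means root position (figured bass 5/3).

A augmented, root position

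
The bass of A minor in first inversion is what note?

The third of A minor (A–C–E) is C; that is the bass in first inversion.

C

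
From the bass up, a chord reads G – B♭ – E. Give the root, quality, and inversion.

The distinct note names are G, Bb, E. Stacked in thirds they read E–G–Bb, which is a diminished triad on E.
With the third (G) in the bass, the chord is in first inversion (figured bass 6).

E diminished, first inversion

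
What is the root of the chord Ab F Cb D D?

Reordering Ab, F, Cb, D into stacked thirds gives D–F–Ab–Cb; the bottom of that stack, D, is the root.

D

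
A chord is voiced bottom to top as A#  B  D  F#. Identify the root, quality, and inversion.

The distinct note names are A#, B, D, F#. Stacked in thirds they read B–D–F#–A#, which is a minor-major seventh chord on B.
The lowest note is A#, the seventh of the chord, so this is third inversion (figured bass 4/2).

B minor-major seventh, third inversion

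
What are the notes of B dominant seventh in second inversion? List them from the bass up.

F#, A, B, D#

B dominant seventh is B–D#–F#–A. Second inversion puts the fifth (F#) in the bass, with the remaining tones above: F#, A, B, D#.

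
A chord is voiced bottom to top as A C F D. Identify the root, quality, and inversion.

The distinct note names are A, C, F, D. Stacked in thirds they read D–F–A–C, which is a minor seventh chord on D.
A is the fifth of D minor seventh; fifth in the bass means second inversion (figured bass 4/3).

D minor seventh, second inversion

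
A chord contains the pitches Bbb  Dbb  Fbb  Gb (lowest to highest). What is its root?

Gb

Reordering Bbb, Dbb, Fbb, Gb into stacked thirds gives Gb–Bbb–Dbb–Fbb; the bottom of that stack, Gb, is the root.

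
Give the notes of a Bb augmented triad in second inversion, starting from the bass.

F#, Bb, D

Bb augmented is Bb–D–F#. Second inversion puts the fifth (F#) in the bass, with the remaining tones above: F#, Bb, D.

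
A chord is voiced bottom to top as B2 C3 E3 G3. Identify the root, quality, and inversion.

The pitch classes B, C, E, G arrange in thirds as C–E–G–B: a C major seventh chord.
With the seventh (B) in the bass, the chord is in third inversion (figured bass 4/2).

C major seventh, third inversion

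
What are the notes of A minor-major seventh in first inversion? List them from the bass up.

C, E, G#, A

Spelling A minor-major seventh: A–C–E–G#. In first inversion the third is bass, giving C, E, G#, A from the bottom.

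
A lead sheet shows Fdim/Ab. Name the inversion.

first inversion

Fdim/Ab means F diminished with Ab in the bass. Ab is the third of F diminished (F–Ab–Cb), so this is first inversion.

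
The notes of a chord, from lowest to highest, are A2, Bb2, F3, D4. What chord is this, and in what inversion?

Bb major seventh, third inversion

Reducing to letter names: A, Bb, F, D. These stack in thirds as Bb–D–F–A — a Bb major seventh chord.
With the seventh (A) in the bass, the chord is in third inversion (figured bass 4/2).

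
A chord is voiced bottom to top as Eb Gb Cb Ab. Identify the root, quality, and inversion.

Ab minor seventh, second inversion

The pitch classes Eb, Gb, Cb, Ab arrange in thirds as Ab–Cb–Eb–Gb: an Ab minor seventh chord.
The lowest note is Eb, the fifth of the chord, so this is second inversion (figured bass 4/3).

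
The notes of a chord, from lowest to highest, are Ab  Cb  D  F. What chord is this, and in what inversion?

D diminished seventh, second inversion

Reducing to letter names: Ab, Cb, D, F. These stack in thirds as D–F–Ab–Cb — a D diminished seventh chord.
Ab is the fifth of D diminished seventh; fifth in the bass means second inversion (figured bass 4/3).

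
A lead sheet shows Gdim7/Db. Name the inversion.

Gdim7/Db means G diminished seventh with Db in the bass. Db is the fifth of G diminished seventh (G–Bb–Db–Fb), so this is second inversion.

second inversion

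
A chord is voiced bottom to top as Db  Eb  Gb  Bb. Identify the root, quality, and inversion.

The distinct note names are Db, Eb, Gb, Bb. Stacked in thirds they read Eb–Gb–Bb–Db, which is a minor seventh chord on Eb.
The lowest note is Db, the seventh of the chord, so this is third inversion (figured bass 4/2).

Eb minor seventh, third inversion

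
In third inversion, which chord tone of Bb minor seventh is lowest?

The seventh of Bb minor seventh (Bb–Db–F–Ab) is Ab; that is the bass in third inversion.

Ab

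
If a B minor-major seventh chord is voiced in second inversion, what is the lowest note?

B minor-major seventh is B–D–F#–A#. Second inversion places the fifth in the bass: F#.

F#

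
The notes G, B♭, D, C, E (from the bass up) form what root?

G, Bb, D, C, E are the tones of a C dominant ninth chord (C–E–G–Bb–D), making C the root.

C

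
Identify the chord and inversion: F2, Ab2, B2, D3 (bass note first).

B diminished seventh, second inversion

The distinct note names are F, Ab, B, D. Stacked in thirds they read B–D–F–Ab, which is a diminished seventh chord on B.
F is the fifth of B diminished seventh; fifth in the bass means second inversion (figured bass 4/3).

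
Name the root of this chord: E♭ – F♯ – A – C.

The distinct letter names are Eb, F#, A, C. Arranged as a stack of thirds they read F#–A–C–Eb, so F# is the root (an F# diminished seventh chord).

F#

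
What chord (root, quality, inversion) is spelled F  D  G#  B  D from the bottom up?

G# diminished seventh, third inversion

The pitch classes F, D, G#, B arrange in thirds as G#–B–D–F: a G# diminished seventh chord.
F is the seventh of G# diminished seventh; seventh in the bass means third inversion (figured bass 4/2).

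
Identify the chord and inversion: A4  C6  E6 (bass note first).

The distinct note names are A, C, E. Stacked in thirds they read A–C–E, which is a minor triad on A.
The lowest note is A, the root of the chord, so this is root position (figured bass 5/3).

A minor, root position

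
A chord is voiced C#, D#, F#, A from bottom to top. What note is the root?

Reordering C#, D#, F#, A into stacked thirds gives D#–F#–A–C#; the bottom of that stack, D#, is the root.

D#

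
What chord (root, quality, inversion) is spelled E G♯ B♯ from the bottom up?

E augmented, root position

Reducing to letter names: E, G#, B#. These stack in thirds as E–G#–B# — an E augmented triad.
E is the root of E augmented; root in the bass means root position (figured bass 5/3).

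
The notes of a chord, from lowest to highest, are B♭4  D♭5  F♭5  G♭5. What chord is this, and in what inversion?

The pitch classes Bb, Db, Fb, Gb arrange in thirds as Gb–Bb–Db–Fb: a Gb dominant seventh chord.
Bb is the third of Gb dominant seventh; third in the bass means first inversion (figured bass 6/5).

Gb dominant seventh, first inversion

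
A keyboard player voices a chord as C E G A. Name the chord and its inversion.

The pitch classes C, E, G, A arrange in thirds as A–C–E–G: an A minor seventh chord.
C is the third of A minor seventh; third in the bass means first inversion (figured bass 6/5).

A minor seventh, first inversion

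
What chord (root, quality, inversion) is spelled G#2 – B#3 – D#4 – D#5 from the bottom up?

G# major, root position

Reducing to letter names: G#, B#, D#. These stack in thirds as G#–B#–D# — a G# major triad.
The lowest note is G#, the root of the chord, so this is root position (figured bass 5/3).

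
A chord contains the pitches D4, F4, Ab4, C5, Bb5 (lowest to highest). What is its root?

Bb

D, F, Ab, C, Bb are the tones of a Bb dominant ninth chord (Bb–D–F–Ab–C), making Bb the root.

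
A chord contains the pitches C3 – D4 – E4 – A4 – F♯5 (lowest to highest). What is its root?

The distinct letter names are C, D, E, A, F#. Arranged as a stack of thirds they read D–F#–A–C–E, so D is the root (a D dominant ninth chord).

D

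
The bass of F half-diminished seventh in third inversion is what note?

The seventh of F half-diminished seventh (F–Ab–Cb–Eb) is Eb; that is the bass in third inversion.

Eb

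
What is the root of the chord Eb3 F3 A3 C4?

F

Eb, F, A, C are the tones of an F dominant seventh chord (F–A–C–Eb), making F the root.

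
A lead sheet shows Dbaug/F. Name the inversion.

Dbaug/F means Db augmented with F in the bass. F is the third of Db augmented (Db–F–A), so this is first inversion.

first inversion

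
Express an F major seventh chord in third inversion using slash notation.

Fmaj7/E

Third inversion of F major seventh has the seventh (E) in the bass. As a slash chord: Fmaj7/E.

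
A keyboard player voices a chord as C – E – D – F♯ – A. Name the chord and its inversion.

The pitch classes C, E, D, F#, A arrange in thirds as D–F#–A–C–E: a D dominant ninth chord.
With the seventh (C) in the bass, the chord is in third inversion.

D dominant ninth, third inversion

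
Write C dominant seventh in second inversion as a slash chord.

Second inversion of C dominant seventh has the fifth (G) in the bass. As a slash chord: C7/G.

C7/G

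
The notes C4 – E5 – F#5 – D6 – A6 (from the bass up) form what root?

D

Reordering C, E, F#, D, A into stacked thirds gives D–F#–A–C–E; the bottom of that stack, D, is the root.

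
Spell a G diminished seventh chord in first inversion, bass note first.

Bb, Db, Fb, G

The chord tones are G–Bb–Db–Fb. With the third (Bb) lowest for first inversion: Bb, Db, Fb, G.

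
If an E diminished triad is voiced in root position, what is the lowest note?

E

E diminished is E–G–Bb. Root position places the root in the bass: E.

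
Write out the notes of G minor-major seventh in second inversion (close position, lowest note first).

D, F#, G, Bb

G minor-major seventh is G–Bb–D–F#. Second inversion puts the fifth (D) in the bass, with the remaining tones above: D, F#, G, Bb.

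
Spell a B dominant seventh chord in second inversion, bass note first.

F#, A, B, D#

B dominant seventh is B–D#–F#–A. Second inversion puts the fifth (F#) in the bass, with the remaining tones above: F#, A, B, D#.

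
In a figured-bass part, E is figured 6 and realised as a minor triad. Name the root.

The figures 6 mean the third of the chord is in the bass. If E is the third of a minor triad, the root is C# (chord tones C#–E–G#).

C#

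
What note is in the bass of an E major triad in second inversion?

B

In second inversion the fifth is lowest. For E major (E–G#–B) that is B.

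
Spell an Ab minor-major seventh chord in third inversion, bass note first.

The chord tones are Ab–Cb–Eb–G. With the seventh (G) lowest for third inversion: G, Ab, Cb, Eb.

G, Ab, Cb, Eb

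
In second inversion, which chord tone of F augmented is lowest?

C#

In second inversion the fifth is lowest. For F augmented (F–A–C#) that is C#.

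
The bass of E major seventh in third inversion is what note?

The seventh of E major seventh (E–G#–B–D#) is D#; that is the bass in third inversion.

D#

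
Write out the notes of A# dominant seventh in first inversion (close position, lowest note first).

C##, E#, G#, A#

A# dominant seventh is A#–C##–E#–G#. First inversion puts the third (C##) in the bass, with the remaining tones above: C##, E#, G#, A#.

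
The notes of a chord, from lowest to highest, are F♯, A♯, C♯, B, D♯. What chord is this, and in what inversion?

B major ninth, second inversion

The pitch classes F#, A#, C#, B, D# arrange in thirds as B–D#–F#–A#–C#: a B major ninth chord.
The lowest note is F#, the fifth of the chord, so this is second inversion.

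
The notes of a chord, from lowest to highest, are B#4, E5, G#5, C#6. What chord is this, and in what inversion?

Reducing to letter names: B#, E, G#, C#. These stack in thirds as C#–E–G#–B# — a C# minor-major seventh chord.
B# is the seventh of C# minor-major seventh; seventh in the bass means third inversion (figured bass 4/2).

C# minor-major seventh, third inversion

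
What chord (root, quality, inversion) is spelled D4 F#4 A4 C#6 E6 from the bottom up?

D major ninth, root position

The distinct note names are D, F#, A, C#, E. Stacked in thirds they read D–F#–A–C#–E, which is a major ninth chord on D.
With the root (D) in the bass, the chord is in root position.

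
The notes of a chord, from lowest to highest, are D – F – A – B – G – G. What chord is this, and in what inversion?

G dominant ninth, second inversion

Reducing to letter names: D, F, A, B, G. These stack in thirds as G–B–D–F–A — a G dominant ninth chord.
The lowest note is D, the fifth of the chord, so this is second inversion.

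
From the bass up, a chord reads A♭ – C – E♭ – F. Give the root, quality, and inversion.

The distinct note names are Ab, C, Eb, F. Stacked in thirds they read F–Ab–C–Eb, which is a minor seventh chord on F.
The lowest note is Ab, the third of the chord, so this is first inversion (figured bass 6/5).

F minor seventh, first inversion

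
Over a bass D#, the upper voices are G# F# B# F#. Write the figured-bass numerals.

The notes D#, G#, F#, B# stack in thirds as G#–B#–D#–F# — a G# dominant seventh chord. The bass D# is the fifth, so this is second inversion: figured 4/3.

4/3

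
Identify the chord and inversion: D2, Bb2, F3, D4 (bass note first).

The pitch classes D, Bb, F arrange in thirds as Bb–D–F: a Bb major triad.
D is the third of Bb major; third in the bass means first inversion (figured bass 6).

Bb major, first inversion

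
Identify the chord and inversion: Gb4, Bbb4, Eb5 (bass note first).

Eb diminished, first inversion

Reducing to letter names: Gb, Bbb, Eb. These stack in thirds as Eb–Gb–Bbb — an Eb diminished triad.
The lowest note is Gb, the third of the chord, so this is first inversion (figured bass 6).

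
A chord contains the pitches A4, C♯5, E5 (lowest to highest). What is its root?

The distinct letter names are A, C#, E. Arranged as a stack of thirds they read A–C#–E, so A is the root (an A major triad).

A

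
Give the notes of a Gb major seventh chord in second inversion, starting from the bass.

The chord tones are Gb–Bb–Db–F. With the fifth (Db) lowest for second inversion: Db, F, Gb, Bb.

Db, F, Gb, Bb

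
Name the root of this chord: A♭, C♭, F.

The distinct letter names are Ab, Cb, F. Arranged as a stack of thirds they read F–Ab–Cb, so F is the root (an F diminished triad).

F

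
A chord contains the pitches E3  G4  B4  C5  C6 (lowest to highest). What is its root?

E, G, B, C are the tones of a C major seventh chord (C–E–G–B), making C the root.

C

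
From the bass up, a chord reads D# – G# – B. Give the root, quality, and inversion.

G# minor, second inversion

The distinct note names are D#, G#, B. Stacked in thirds they read G#–B–D#, which is a minor triad on G#.
With the fifth (D#) in the bass, the chord is in second inversion (figured bass 6/4).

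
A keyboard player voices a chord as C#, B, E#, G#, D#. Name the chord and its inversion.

C# dominant ninth, root position

Reducing to letter names: C#, B, E#, G#, D#. These stack in thirds as C#–E#–G#–B–D# — a C# dominant ninth chord.
With the root (C#) in the bass, the chord is in root position.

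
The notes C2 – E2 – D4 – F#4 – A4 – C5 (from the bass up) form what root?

C, E, D, F#, A are the tones of a D dominant ninth chord (D–F#–A–C–E), making D the root.

D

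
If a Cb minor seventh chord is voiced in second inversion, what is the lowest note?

Gb

In second inversion the fifth is lowest. For Cb minor seventh (Cb–Ebb–Gb–Bbb) that is Gb.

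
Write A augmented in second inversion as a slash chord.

Aaug/E#

Second inversion of A augmented has the fifth (E#) in the bass. As a slash chord: Aaug/E#.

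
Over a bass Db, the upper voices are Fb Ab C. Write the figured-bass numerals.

The notes Db, Fb, Ab, C stack in thirds as Db–Fb–Ab–C — a Db minor-major seventh chord. The bass Db is the root, so this is root position: figured 7.

7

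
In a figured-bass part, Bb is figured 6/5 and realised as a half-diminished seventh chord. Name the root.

The figures 6/5 mean the third of the chord is in the bass. If Bb is the third of a half-diminished seventh chord, the root is G (chord tones G–Bb–Db–F).

G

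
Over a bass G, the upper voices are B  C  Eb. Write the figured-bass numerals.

4/3

The notes G, B, C, Eb stack in thirds as C–Eb–G–B — a C minor-major seventh chord. The bass G is the fifth, so this is second inversion: figured 4/3.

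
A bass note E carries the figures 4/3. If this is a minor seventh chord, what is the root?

A

The figures 4/3 mean the fifth of the chord is in the bass. If E is the fifth of a minor seventh chord, the root is A (chord tones A–C–E–G).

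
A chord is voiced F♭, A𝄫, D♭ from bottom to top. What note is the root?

Db

The distinct letter names are Fb, Abb, Db. Arranged as a stack of thirds they read Db–Fb–Abb, so Db is the root (a Db diminished triad).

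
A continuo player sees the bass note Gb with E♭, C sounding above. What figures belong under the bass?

6/4

The notes Gb, Eb, C stack in thirds as C–Eb–Gb — a C diminished triad. The bass Gb is the fifth, so this is second inversion: figured 6/4.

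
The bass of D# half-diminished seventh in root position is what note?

D#

D# half-diminished seventh is D#–F#–A–C#. Root position places the root in the bass: D#.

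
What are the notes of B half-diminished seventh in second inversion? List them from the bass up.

F, A, B, D

B half-diminished seventh is B–D–F–A. Second inversion puts the fifth (F) in the bass, with the remaining tones above: F, A, B, D.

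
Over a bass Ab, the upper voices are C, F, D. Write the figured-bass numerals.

4/3

The notes Ab, C, F, D stack in thirds as D–F–Ab–C — a D half-diminished seventh chord. The bass Ab is the fifth, so this is second inversion: figured 4/3.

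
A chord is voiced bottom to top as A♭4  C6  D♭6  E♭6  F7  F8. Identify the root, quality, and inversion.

Db major ninth, second inversion

Reducing to letter names: Ab, C, Db, Eb, F. These stack in thirds as Db–F–Ab–C–Eb — a Db major ninth chord.
The lowest note is Ab, the fifth of the chord, so this is second inversion.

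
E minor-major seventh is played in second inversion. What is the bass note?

B

The fifth of E minor-major seventh (E–G–B–D#) is B; that is the bass in second inversion.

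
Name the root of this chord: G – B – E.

E

G, B, E are the tones of an E minor triad (E–G–B), making E the root.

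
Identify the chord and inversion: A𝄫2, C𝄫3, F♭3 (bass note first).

The distinct note names are Abb, Cbb, Fb. Stacked in thirds they read Fb–Abb–Cbb, which is a diminished triad on Fb.
With the third (Abb) in the bass, the chord is in first inversion (figured bass 6).

Fb diminished, first inversion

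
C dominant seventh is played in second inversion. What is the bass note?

G

The fifth of C dominant seventh (C–E–G–Bb) is G; that is the bass in second inversion.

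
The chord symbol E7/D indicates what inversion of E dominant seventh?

third inversion

E7/D means E dominant seventh with D in the bass. D is the seventh of E dominant seventh (E–G#–B–D), so this is third inversion.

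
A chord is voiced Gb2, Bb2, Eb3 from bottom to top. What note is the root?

Eb

Reordering Gb, Bb, Eb into stacked thirds gives Eb–Gb–Bb; the bottom of that stack, Eb, is the root.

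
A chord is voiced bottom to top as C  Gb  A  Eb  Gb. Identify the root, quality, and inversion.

A diminished seventh, first inversion

The pitch classes C, Gb, A, Eb arrange in thirds as A–C–Eb–Gb: an A diminished seventh chord.
With the third (C) in the bass, the chord is in first inversion (figured bass 6/5).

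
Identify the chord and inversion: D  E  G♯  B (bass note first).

E dominant seventh, third inversion

The distinct note names are D, E, G#, B. Stacked in thirds they read E–G#–B–D, which is a dominant seventh chord on E.
With the seventh (D) in the bass, the chord is in third inversion (figured bass 4/2).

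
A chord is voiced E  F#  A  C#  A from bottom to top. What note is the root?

The distinct letter names are E, F#, A, C#. Arranged as a stack of thirds they read F#–A–C#–E, so F# is the root (an F# minor seventh chord).

F#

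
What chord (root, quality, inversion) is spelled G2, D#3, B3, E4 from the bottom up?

E minor-major seventh, first inversion

The pitch classes G, D#, B, E arrange in thirds as E–G–B–D#: an E minor-major seventh chord.
With the third (G) in the bass, the chord is in first inversion (figured bass 6/5).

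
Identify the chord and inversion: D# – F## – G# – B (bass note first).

G# minor-major seventh, second inversion

Reducing to letter names: D#, F##, G#, B. These stack in thirds as G#–B–D#–F## — a G# minor-major seventh chord.
The lowest note is D#, the fifth of the chord, so this is second inversion (figured bass 4/3).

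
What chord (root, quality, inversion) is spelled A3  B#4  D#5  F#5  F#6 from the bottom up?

Reducing to letter names: A, B#, D#, F#. These stack in thirds as B#–D#–F#–A — a B# diminished seventh chord.
The lowest note is A, the seventh of the chord, so this is third inversion (figured bass 4/2).

B# diminished seventh, third inversion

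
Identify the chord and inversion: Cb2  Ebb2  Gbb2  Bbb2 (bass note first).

Cb half-diminished seventh, root position

The pitch classes Cb, Ebb, Gbb, Bbb arrange in thirds as Cb–Ebb–Gbb–Bbb: a Cb half-diminished seventh chord.
The lowest note is Cb, the root of the chord, so this is root position (figured bass 7).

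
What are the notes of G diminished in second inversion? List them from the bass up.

Db, G, Bb

Spelling G diminished: G–Bb–Db. In second inversion the fifth is bass, giving Db, G, Bb from the bottom.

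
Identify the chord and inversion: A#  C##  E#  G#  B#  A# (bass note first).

The pitch classes A#, C##, E#, G#, B# arrange in thirds as A#–C##–E#–G#–B#: an A# dominant ninth chord.
A# is the root of A# dominant ninth; root in the bass means root position.

A# dominant ninth, root position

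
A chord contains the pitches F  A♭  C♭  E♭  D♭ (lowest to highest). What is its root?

The distinct letter names are F, Ab, Cb, Eb, Db. Arranged as a stack of thirds they read Db–F–Ab–Cb–Eb, so Db is the root (a Db dominant ninth chord).

Db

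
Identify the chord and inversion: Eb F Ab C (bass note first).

F minor seventh, third inversion

The pitch classes Eb, F, Ab, C arrange in thirds as F–Ab–C–Eb: an F minor seventh chord.
Eb is the seventh of F minor seventh; seventh in the bass means third inversion (figured bass 4/2).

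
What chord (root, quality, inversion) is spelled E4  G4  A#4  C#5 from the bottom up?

A# diminished seventh, second inversion

The distinct note names are E, G, A#, C#. Stacked in thirds they read A#–C#–E–G, which is a diminished seventh chord on A#.
With the fifth (E) in the bass, the chord is in second inversion (figured bass 4/3).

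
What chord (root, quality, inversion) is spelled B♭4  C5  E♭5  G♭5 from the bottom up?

C half-diminished seventh, third inversion

The distinct note names are Bb, C, Eb, Gb. Stacked in thirds they read C–Eb–Gb–Bb, which is a half-diminished seventh chord on C.
Bb is the seventh of C half-diminished seventh; seventh in the bass means third inversion (figured bass 4/2).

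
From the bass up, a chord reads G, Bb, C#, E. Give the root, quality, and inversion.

Reducing to letter names: G, Bb, C#, E. These stack in thirds as C#–E–G–Bb — a C# diminished seventh chord.
G is the fifth of C# diminished seventh; fifth in the bass means second inversion (figured bass 4/3).

C# diminished seventh, second inversion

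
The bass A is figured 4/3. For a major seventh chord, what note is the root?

D

The figures 4/3 mean the fifth of the chord is in the bass. If A is the fifth of a major seventh chord, the root is D (chord tones D–F#–A–C#).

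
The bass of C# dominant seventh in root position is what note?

C#

In root position the root is lowest. For C# dominant seventh (C#–E#–G#–B) that is C#.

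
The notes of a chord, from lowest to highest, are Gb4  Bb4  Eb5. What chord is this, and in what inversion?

Eb minor, first inversion

The distinct note names are Gb, Bb, Eb. Stacked in thirds they read Eb–Gb–Bb, which is a minor triad on Eb.
With the third (Gb) in the bass, the chord is in first inversion (figured bass 6).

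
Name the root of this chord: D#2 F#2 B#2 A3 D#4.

D#, F#, B#, A are the tones of a B# diminished seventh chord (B#–D#–F#–A), making B# the root.

B#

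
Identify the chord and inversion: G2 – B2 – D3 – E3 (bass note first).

Reducing to letter names: G, B, D, E. These stack in thirds as E–G–B–D — an E minor seventh chord.
The lowest note is G, the third of the chord, so this is first inversion (figured bass 6/5).

E minor seventh, first inversion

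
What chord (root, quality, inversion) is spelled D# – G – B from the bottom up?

The pitch classes D#, G, B arrange in thirds as G–B–D#: a G augmented triad.
With the fifth (D#) in the bass, the chord is in second inversion (figured bass 6/4).

G augmented, second inversion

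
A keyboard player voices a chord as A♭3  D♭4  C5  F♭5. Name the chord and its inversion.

The distinct note names are Ab, Db, C, Fb. Stacked in thirds they read Db–Fb–Ab–C, which is a minor-major seventh chord on Db.
The lowest note is Ab, the fifth of the chord, so this is second inversion (figured bass 4/3).

Db minor-major seventh, second inversion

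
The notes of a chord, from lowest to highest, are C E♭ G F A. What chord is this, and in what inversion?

Reducing to letter names: C, Eb, G, F, A. These stack in thirds as F–A–C–Eb–G — an F dominant ninth chord.
The lowest note is C, the fifth of the chord, so this is second inversion.

F dominant ninth, second inversion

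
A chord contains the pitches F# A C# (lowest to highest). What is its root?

The distinct letter names are F#, A, C#. Arranged as a stack of thirds they read F#–A–C#, so F# is the root (an F# minor triad).

F#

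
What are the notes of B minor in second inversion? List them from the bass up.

F#, B, D

B minor is B–D–F#. Second inversion puts the fifth (F#) in the bass, with the remaining tones above: F#, B, D.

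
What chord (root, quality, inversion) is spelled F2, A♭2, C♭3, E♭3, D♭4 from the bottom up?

Db dominant ninth, first inversion

The distinct note names are F, Ab, Cb, Eb, Db. Stacked in thirds they read Db–F–Ab–Cb–Eb, which is a dominant ninth chord on Db.
F is the third of Db dominant ninth; third in the bass means first inversion.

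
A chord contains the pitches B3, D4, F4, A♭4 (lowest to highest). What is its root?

B

The distinct letter names are B, D, F, Ab. Arranged as a stack of thirds they read B–D–F–Ab, so B is the root (a B diminished seventh chord).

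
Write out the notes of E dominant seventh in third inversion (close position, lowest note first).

D, E, G#, B

E dominant seventh is E–G#–B–D. Third inversion puts the seventh (D) in the bass, with the remaining tones above: D, E, G#, B.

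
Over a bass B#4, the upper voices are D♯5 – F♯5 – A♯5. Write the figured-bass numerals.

The notes B#, D#, F#, A# stack in thirds as B#–D#–F#–A# — a B# half-diminished seventh chord. The bass B# is the root, so this is root position: figured 7.

7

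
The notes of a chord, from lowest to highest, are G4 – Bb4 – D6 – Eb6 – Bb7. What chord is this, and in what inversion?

Eb major seventh, first inversion

The pitch classes G, Bb, D, Eb arrange in thirds as Eb–G–Bb–D: an Eb major seventh chord.
The lowest note is G, the third of the chord, so this is first inversion (figured bass 6/5).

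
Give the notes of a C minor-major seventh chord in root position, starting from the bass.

The chord tones are C–Eb–G–B. With the root (C) lowest for root position: C, Eb, G, B.

C, Eb, G, B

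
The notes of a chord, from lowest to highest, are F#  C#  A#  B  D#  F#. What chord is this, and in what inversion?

B major ninth, second inversion

The distinct note names are F#, C#, A#, B, D#. Stacked in thirds they read B–D#–F#–A#–C#, which is a major ninth chord on B.
The lowest note is F#, the fifth of the chord, so this is second inversion.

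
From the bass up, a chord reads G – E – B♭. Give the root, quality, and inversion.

Reducing to letter names: G, E, Bb. These stack in thirds as E–G–Bb — an E diminished triad.
With the third (G) in the bass, the chord is in first inversion (figured bass 6).

E diminished, first inversion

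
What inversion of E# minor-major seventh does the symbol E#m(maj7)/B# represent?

second inversion

E#m(maj7)/B# means E# minor-major seventh with B# in the bass. B# is the fifth of E# minor-major seventh (E#–G#–B#–D##), so this is second inversion.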